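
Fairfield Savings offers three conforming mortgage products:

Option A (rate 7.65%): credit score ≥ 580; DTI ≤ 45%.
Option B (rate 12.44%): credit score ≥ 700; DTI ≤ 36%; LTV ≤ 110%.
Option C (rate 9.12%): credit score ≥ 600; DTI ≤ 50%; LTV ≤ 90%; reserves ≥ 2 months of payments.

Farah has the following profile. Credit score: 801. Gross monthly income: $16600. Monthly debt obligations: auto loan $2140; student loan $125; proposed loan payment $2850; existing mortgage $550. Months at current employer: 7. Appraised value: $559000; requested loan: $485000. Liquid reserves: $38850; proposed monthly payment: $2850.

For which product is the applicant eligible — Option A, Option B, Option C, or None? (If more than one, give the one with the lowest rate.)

Option A

Total debts = (2,140 + 125 + 2,850 + 550) = 5,665; DTI = 5,665/16,600 = 34.1%.
LTV = 485,000/559,000 = 86.8%.
Reserves = 38,850/2,850 = 13.6 months.
Option A: score 801 ≥ 580; DTI 34.1% ≤ 45% → qualifies.
Option B: score 801 ≥ 700; DTI 34.1% ≤ 36%; LTV 86.8% ≤ 110% → qualifies.
Option C: score 801 ≥ 600; DTI 34.1% ≤ 50%; LTV 86.8% ≤ 90%; reserves 13.6 ≥ 2 mo → qualifies.
Qualifying: Option A, Option B, Option C. Lowest rate is 7.65% → Option A.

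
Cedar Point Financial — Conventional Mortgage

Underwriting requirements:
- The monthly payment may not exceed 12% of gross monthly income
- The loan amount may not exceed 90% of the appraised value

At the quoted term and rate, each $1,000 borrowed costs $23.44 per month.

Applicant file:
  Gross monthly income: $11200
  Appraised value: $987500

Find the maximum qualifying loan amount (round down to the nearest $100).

$57,300

Payment cap: 12% × $11,200 = $1,344/month.
At $23.44 per $1,000, that supports 1,344/23.44 × 1,000 ≈ $57,337 → $57,300.
LTV cap: 90% × $987,500 = $888,750 → $888,700.
Binding constraint: payment-to-income.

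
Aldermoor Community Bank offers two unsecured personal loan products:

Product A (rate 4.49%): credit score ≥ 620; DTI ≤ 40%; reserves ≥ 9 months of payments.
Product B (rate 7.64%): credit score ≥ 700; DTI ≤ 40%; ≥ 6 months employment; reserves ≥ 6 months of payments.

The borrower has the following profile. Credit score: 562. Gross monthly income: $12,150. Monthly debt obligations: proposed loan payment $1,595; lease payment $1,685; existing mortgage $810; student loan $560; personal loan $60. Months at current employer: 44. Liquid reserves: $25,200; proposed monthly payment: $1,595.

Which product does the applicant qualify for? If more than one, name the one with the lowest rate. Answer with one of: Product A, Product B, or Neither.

Neither

Total debts = (1,595 + 1,685 + 810 + 560 + 60) = 4,710; DTI = 4,710/12,150 = 38.8%.
Reserves = 25,200/1,595 = 15.8 months.
Product A: score 562 < 620; DTI 38.8% ≤ 40%; reserves 15.8 ≥ 9 mo → does not qualify.
Product B: score 562 < 700; DTI 38.8% ≤ 40%; employment 44 ≥ 6 mo; reserves 15.8 ≥ 6 mo → does not qualify.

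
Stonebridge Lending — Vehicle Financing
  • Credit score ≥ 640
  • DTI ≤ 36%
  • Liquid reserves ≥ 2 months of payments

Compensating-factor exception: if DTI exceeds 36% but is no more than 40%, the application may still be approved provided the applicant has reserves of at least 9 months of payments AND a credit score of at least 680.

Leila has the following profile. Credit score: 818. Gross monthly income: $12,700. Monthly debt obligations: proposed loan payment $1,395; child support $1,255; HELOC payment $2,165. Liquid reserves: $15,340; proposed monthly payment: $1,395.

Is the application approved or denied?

Approved

Credit score 818 ≥ 640 (meets base)
Total debts = (1,395 + 1,255 + 2,165) = 4,815. DTI: 4,815 ÷ 12,700 = 37.9%, over the 36% base limit.
Reserves: 15,340 ÷ 1,395 = 11.0 months (meets 2-month minimum)
DTI 37.9% is within the 36%–40% exception band; checking compensating factors.
Override check — reserves: 11.0 mo (ok); score: 818 (ok).
Both compensating conditions met → exception applies.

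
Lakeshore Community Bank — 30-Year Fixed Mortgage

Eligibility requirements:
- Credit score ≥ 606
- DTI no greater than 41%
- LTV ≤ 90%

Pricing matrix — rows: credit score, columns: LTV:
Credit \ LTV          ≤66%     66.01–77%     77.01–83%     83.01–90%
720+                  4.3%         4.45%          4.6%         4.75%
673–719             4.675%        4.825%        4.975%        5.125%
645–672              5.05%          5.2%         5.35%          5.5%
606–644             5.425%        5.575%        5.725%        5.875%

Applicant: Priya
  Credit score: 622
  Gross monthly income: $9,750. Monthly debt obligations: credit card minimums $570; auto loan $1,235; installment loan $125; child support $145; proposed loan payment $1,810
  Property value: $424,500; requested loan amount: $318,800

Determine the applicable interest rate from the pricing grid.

5.575%

Credit score 622 ≥ 606; Total monthly debts = (570 + 1,235 + 125 + 145 + 1,810) = 3,885. DTI: 3,885 ÷ 9,750 = 39.8%, within the 41% cap
Loan-to-value = 318,800/424,500 = 75.1% — pass (90% max)
Credit 622 → row 606–644; LTV 75.1% → column 66.01–77%. Grid cell → 5.575%.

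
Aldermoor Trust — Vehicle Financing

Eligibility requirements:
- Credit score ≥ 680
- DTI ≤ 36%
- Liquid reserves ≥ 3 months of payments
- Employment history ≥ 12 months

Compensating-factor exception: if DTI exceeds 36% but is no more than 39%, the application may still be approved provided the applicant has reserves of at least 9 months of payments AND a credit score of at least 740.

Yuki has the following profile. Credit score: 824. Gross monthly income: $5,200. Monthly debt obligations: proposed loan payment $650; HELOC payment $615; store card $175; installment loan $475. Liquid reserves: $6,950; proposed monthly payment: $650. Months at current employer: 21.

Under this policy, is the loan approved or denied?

Credit score 824 ≥ 680 (meets base)
Total debts = (650 + 615 + 175 + 475) = 1,915. DTI = 1,915/5,200 = 36.8% > 36% — standard DTI limit exceeded.
Reserves = 6,950/650 = 10.7 months ≥ 3
Employment 21 ≥ 12 months
DTI 36.8% is within the 36%–39% exception band; checking compensating factors.
Reserves 10.7 ≥ 9 months; credit score 824 ≥ 740.
Both override conditions satisfied; DTI exception granted.

Approved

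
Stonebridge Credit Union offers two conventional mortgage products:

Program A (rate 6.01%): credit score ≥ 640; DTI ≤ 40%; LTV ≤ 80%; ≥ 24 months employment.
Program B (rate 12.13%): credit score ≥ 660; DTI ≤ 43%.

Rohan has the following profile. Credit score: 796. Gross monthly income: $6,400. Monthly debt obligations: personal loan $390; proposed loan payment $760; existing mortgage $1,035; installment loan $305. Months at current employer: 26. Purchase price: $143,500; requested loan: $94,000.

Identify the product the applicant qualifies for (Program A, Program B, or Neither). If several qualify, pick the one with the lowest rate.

Total debts = (390 + 760 + 1,035 + 305) = 2,490; DTI = 2,490/6,400 = 38.9%.
LTV = 94,000/143,500 = 65.5%.
Program A: score 796 ≥ 640; DTI 38.9% ≤ 40%; LTV 65.5% ≤ 80%; employment 26 ≥ 24 mo → qualifies.
Program B: score 796 ≥ 660; DTI 38.9% ≤ 43% → qualifies.
Qualifying: Program A, Program B. Lowest rate is 6.01% → Program A.

Program A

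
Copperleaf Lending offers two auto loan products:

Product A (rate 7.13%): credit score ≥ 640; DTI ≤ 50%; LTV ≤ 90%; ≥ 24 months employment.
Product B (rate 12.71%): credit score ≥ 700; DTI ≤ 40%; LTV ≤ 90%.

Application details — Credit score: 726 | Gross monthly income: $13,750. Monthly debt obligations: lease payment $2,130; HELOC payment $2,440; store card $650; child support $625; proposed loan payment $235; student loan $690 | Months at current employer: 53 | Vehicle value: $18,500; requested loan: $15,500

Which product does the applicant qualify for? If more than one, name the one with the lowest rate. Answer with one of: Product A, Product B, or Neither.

Total debts = (2,130 + 2,440 + 650 + 625 + 235 + 690) = 6,770; DTI = 6,770/13,750 = 49.2%.
LTV = 15,500/18,500 = 83.8%.
Product A: score 726 ≥ 640; DTI 49.2% ≤ 50%; LTV 83.8% ≤ 90%; employment 53 ≥ 24 mo → qualifies.
Product B: score 726 ≥ 700; DTI 49.2% > 40%; LTV 83.8% ≤ 90% → does not qualify.

Product A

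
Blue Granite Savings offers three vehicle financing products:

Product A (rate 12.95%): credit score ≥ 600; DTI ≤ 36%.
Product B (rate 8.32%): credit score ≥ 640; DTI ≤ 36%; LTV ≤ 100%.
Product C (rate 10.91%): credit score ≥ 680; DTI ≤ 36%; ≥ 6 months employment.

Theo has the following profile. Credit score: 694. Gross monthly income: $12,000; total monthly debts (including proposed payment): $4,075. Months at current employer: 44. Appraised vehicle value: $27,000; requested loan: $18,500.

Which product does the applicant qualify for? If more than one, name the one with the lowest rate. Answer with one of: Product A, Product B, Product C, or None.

Product B

DTI = 4,075/12,000 = 34%.
LTV = 18,500/27,000 = 68.5%.
Product A: score 694 ≥ 600; DTI 34% ≤ 36% → qualifies.
Product B: score 694 ≥ 640; DTI 34% ≤ 36%; LTV 68.5% ≤ 100% → qualifies.
Product C: score 694 ≥ 680; DTI 34% ≤ 36%; employment 44 ≥ 6 mo → qualifies.
Qualifying: Product A, Product B, Product C. Lowest rate is 8.32% → Product B.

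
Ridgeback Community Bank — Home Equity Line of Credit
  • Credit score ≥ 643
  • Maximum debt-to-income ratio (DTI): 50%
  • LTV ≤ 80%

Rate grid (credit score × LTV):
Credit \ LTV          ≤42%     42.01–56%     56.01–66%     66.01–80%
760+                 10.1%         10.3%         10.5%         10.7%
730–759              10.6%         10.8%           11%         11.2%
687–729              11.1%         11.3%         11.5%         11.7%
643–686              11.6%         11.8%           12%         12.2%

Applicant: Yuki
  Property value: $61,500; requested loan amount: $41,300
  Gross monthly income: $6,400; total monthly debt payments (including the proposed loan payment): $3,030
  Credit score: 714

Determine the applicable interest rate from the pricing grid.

11.7%

Credit score 714 ≥ 643; Debt-to-income = 3,030/6,400 = 47.3% — meets 50% limit
Loan-to-value = 41,300/61,500 = 67.2% — pass (80% max)
Row: 714 falls in 687–729. Column: 67.2% falls in 66.01–80%. Rate = 11.7%.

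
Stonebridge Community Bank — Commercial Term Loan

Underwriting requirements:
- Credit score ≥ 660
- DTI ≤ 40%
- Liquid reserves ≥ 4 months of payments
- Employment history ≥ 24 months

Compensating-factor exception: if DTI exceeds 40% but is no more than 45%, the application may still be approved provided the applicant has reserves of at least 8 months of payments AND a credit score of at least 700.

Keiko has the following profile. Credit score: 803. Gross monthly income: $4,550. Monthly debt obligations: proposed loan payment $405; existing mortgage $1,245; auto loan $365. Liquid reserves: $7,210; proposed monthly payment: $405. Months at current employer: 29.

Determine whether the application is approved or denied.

Approved

Credit score 803 ≥ 660 (meets base)
Total debts = (405 + 1,245 + 365) = 2,015. DTI = 2,015/4,550 = 44.3% > 40% — standard DTI limit exceeded.
Reserves: 7,210 ÷ 405 = 17.8 months (meets 4-month minimum)
Employment 29 ≥ 24 months
DTI 44.3% is within the 40%–45% exception band; checking compensating factors.
Reserves 17.8 ≥ 8 months; credit score 803 ≥ 700.
Both compensating conditions met → exception applies.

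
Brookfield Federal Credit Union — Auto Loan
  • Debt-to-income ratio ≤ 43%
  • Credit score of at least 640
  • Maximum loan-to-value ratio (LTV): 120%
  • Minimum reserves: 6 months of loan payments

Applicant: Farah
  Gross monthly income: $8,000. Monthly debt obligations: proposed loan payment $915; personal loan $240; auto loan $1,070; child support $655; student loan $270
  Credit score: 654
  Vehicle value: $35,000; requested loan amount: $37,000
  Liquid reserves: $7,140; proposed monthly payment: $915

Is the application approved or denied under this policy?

Total monthly debts = (915 + 240 + 1,070 + 655 + 270) = 3,150. DTI: 3,150 ÷ 8,000 = 39.4%, within the 43% cap
Credit score 654 ≥ 640 (meets)
LTV: 37,000 ÷ 35,000 = 105.7%, within 120% cap
Reserves = 7,140/915 = 7.8 months ≥ 6
All criteria satisfied.

Approved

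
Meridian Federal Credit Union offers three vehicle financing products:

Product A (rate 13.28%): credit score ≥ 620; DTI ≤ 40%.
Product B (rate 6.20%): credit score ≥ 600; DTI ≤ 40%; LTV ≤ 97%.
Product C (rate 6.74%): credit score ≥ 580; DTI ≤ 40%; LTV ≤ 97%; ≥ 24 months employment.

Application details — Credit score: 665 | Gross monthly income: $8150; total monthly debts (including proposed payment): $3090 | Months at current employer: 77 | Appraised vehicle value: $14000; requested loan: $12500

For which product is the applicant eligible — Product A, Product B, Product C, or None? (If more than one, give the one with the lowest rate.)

DTI = 3,090/8,150 = 37.9%.
LTV = 12,500/14,000 = 89.3%.
Product A: score 665 ≥ 620; DTI 37.9% ≤ 40% → qualifies.
Product B: score 665 ≥ 600; DTI 37.9% ≤ 40%; LTV 89.3% ≤ 97% → qualifies.
Product C: score 665 ≥ 580; DTI 37.9% ≤ 40%; LTV 89.3% ≤ 97%; employment 77 ≥ 24 mo → qualifies.
Qualifying: Product A, Product B, Product C. Lowest rate is 6.20% → Product B.

Product B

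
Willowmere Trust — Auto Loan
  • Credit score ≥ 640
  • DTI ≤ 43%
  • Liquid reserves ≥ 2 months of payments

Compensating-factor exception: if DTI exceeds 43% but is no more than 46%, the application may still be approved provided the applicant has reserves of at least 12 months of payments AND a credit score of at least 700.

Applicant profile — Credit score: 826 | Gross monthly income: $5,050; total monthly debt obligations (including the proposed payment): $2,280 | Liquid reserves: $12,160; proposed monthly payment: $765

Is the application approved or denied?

Approved

Credit score 826 ≥ 640 (meets base)
DTI: 2,280 ÷ 5,050 = 45.1%, over the 43% base limit.
Liquid reserves cover 12,160/765 = 15.9 months — ≥ 2 required
DTI 45.1% is within the 43%–46% exception band; checking compensating factors.
Override check — reserves: 15.9 mo (ok); score: 826 (ok).
Both override conditions satisfied; DTI exception granted.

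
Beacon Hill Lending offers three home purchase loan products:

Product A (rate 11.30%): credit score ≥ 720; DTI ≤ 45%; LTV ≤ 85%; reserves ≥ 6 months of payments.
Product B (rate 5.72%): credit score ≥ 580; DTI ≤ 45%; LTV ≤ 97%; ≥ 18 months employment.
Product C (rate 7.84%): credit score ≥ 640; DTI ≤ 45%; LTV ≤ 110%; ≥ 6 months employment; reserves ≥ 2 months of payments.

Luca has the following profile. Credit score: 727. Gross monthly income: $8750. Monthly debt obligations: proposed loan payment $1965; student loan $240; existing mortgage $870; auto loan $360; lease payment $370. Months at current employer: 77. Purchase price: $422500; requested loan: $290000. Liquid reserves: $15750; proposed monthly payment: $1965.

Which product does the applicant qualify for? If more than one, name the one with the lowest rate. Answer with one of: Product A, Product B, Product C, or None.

Total debts = (1,965 + 240 + 870 + 360 + 370) = 3,805; DTI = 3,805/8,750 = 43.5%.
LTV = 290,000/422,500 = 68.6%.
Reserves = 15,750/1,965 = 8.0 months.
Product A: score 727 ≥ 720; DTI 43.5% ≤ 45%; LTV 68.6% ≤ 85%; reserves 8.0 ≥ 6 mo → qualifies.
Product B: score 727 ≥ 580; DTI 43.5% ≤ 45%; LTV 68.6% ≤ 97%; employment 77 ≥ 18 mo → qualifies.
Product C: score 727 ≥ 640; DTI 43.5% ≤ 45%; LTV 68.6% ≤ 110%; employment 77 ≥ 6 mo; reserves 8.0 ≥ 2 mo → qualifies.
Qualifying: Product A, Product B, Product C. Lowest rate is 5.72% → Product B.

Product B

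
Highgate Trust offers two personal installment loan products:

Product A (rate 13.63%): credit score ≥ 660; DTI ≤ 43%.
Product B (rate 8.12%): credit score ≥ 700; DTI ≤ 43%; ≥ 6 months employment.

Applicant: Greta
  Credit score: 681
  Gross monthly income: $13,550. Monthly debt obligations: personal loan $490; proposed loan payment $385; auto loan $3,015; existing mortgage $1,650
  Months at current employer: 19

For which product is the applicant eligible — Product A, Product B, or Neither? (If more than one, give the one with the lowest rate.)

Product A

Total debts = (490 + 385 + 3,015 + 1,650) = 5,540; DTI = 5,540/13,550 = 40.9%.
Product A: score 681 ≥ 660; DTI 40.9% ≤ 43% → qualifies.
Product B: score 681 < 700; DTI 40.9% ≤ 43%; employment 19 ≥ 6 mo → does not qualify.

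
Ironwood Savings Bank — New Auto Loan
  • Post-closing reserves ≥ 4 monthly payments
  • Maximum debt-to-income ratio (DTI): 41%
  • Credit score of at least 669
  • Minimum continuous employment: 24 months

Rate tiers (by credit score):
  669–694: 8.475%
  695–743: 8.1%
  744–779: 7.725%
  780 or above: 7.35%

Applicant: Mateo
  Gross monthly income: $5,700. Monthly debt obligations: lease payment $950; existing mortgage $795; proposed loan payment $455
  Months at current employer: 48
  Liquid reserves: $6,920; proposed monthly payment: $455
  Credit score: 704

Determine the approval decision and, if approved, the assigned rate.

Credit score 704 ≥ 669 (meets minimum)
Liquid reserves cover 6,920/455 = 15.2 months — ≥ 4 required
Employment 48 ≥ 24 months
Total monthly debts = (950 + 795 + 455) = 2,200. DTI = 2,200/5,700 = 38.6% ≤ 41%
All requirements met. Score 704 falls in the 695–743 tier → 8.1%.

Approved at 8.1%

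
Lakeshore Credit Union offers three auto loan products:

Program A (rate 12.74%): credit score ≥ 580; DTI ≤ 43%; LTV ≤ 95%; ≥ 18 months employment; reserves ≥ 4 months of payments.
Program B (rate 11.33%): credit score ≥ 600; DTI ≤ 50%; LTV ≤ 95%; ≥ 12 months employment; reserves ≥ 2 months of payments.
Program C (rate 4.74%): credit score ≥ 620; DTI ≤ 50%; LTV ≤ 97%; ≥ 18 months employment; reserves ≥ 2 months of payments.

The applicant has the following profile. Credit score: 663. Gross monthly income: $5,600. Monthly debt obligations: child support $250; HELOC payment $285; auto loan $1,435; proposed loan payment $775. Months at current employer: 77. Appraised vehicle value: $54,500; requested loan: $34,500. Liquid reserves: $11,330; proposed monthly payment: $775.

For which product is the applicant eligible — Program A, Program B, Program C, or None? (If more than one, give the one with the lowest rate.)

Program C

Total debts = (250 + 285 + 1,435 + 775) = 2,745; DTI = 2,745/5,600 = 49%.
LTV = 34,500/54,500 = 63.3%.
Reserves = 11,330/775 = 14.6 months.
Program A: score 663 ≥ 580; DTI 49% > 43%; LTV 63.3% ≤ 95%; employment 77 ≥ 18 mo; reserves 14.6 ≥ 4 mo → does not qualify.
Program B: score 663 ≥ 600; DTI 49% ≤ 50%; LTV 63.3% ≤ 95%; employment 77 ≥ 12 mo; reserves 14.6 ≥ 2 mo → qualifies.
Program C: score 663 ≥ 620; DTI 49% ≤ 50%; LTV 63.3% ≤ 97%; employment 77 ≥ 18 mo; reserves 14.6 ≥ 2 mo → qualifies.
Qualifying: Program B, Program C. Lowest rate is 4.74% → Program C.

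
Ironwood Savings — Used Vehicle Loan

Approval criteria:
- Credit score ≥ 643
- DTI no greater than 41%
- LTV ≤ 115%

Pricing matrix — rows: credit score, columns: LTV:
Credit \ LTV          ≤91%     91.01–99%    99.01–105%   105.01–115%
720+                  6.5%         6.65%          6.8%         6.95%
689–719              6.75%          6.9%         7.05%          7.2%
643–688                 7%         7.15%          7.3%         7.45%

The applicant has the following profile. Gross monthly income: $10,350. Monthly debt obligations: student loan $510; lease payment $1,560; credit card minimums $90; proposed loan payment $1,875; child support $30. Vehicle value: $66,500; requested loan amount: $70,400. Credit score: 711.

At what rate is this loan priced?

Credit score 711 ≥ 643; Total monthly debts = (510 + 1,560 + 90 + 1,875 + 30) = 4,065. DTI = 4,065/10,350 = 39.3% ≤ 41%
LTV: 70,400 ÷ 66,500 = 105.9%, within 115% cap
Score 711 is in the 689–719 band; LTV 105.9% is in the 105.01–115% band → 7.2%.

7.2%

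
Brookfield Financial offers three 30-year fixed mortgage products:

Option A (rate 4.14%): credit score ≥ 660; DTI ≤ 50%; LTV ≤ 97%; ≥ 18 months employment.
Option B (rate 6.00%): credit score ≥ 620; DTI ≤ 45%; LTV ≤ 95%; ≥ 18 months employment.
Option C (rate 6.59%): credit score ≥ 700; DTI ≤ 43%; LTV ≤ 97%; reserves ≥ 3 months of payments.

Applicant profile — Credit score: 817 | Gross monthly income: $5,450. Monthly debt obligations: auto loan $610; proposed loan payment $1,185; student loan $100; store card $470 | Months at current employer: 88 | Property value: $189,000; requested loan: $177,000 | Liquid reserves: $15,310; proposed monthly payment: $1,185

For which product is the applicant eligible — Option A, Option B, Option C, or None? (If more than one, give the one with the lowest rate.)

Total debts = (610 + 1,185 + 100 + 470) = 2,365; DTI = 2,365/5,450 = 43.4%.
LTV = 177,000/189,000 = 93.7%.
Reserves = 15,310/1,185 = 12.9 months.
Option A: score 817 ≥ 660; DTI 43.4% ≤ 50%; LTV 93.7% ≤ 97%; employment 88 ≥ 18 mo → qualifies.
Option B: score 817 ≥ 620; DTI 43.4% ≤ 45%; LTV 93.7% ≤ 95%; employment 88 ≥ 18 mo → qualifies.
Option C: score 817 ≥ 700; DTI 43.4% > 43%; LTV 93.7% ≤ 97%; reserves 12.9 ≥ 3 mo → does not qualify.
Qualifying: Option A, Option B. Lowest rate is 4.14% → Option A.

Option A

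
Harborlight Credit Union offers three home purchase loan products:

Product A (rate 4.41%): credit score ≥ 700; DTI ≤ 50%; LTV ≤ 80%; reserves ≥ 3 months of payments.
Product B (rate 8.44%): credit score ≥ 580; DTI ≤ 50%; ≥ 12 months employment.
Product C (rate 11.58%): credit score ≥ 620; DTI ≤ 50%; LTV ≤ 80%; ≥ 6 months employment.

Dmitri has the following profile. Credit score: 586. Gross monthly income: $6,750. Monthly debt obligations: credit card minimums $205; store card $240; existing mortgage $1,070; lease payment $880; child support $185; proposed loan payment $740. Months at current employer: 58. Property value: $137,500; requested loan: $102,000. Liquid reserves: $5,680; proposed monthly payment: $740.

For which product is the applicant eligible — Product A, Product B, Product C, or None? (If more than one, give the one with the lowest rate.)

Product B

Total debts = (205 + 240 + 1,070 + 880 + 185 + 740) = 3,320; DTI = 3,320/6,750 = 49.2%.
LTV = 102,000/137,500 = 74.2%.
Reserves = 5,680/740 = 7.7 months.
Product A: score 586 < 700; DTI 49.2% ≤ 50%; LTV 74.2% ≤ 80%; reserves 7.7 ≥ 3 mo → does not qualify.
Product B: score 586 ≥ 580; DTI 49.2% ≤ 50%; employment 58 ≥ 12 mo → qualifies.
Product C: score 586 < 620; DTI 49.2% ≤ 50%; LTV 74.2% ≤ 80%; employment 58 ≥ 6 mo → does not qualify.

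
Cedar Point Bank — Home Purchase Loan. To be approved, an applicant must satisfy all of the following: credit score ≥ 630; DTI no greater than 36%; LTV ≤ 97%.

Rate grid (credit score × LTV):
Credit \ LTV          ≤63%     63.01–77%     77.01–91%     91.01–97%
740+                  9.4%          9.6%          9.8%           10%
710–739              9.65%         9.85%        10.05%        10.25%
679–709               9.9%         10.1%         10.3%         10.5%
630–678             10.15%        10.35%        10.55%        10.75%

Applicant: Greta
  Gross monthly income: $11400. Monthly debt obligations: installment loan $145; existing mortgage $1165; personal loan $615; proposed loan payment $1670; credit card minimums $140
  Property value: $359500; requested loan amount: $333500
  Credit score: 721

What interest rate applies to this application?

Credit score 721 ≥ 630; Total monthly debts = (145 + 1,165 + 615 + 1,670 + 140) = 3,735. DTI = 3,735/11,400 = 32.8% ≤ 36%
LTV = 333,500/359,500 = 92.8% ≤ 97%
Row: 721 falls in 710–739. Column: 92.8% falls in 91.01–97%. Rate = 10.25%.

10.25%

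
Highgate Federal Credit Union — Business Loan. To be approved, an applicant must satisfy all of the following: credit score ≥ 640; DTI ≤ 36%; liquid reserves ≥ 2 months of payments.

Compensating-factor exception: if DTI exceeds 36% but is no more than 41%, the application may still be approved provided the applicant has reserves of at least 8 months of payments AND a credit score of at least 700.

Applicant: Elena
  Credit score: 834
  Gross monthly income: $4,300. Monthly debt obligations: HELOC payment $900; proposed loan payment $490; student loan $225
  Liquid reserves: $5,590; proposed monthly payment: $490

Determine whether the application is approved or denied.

Credit score 834 ≥ 640 (meets base)
Total debts = (900 + 490 + 225) = 1,615. DTI = 1,615/4,300 = 37.6% > 36% — standard DTI limit exceeded.
Reserves = 5,590/490 = 11.4 months ≥ 2
37.6% falls in the override range (36%–41%), so the compensating-factor test applies.
Reserves 11.4 ≥ 8 months; credit score 834 ≥ 700.
Both compensating conditions met → exception applies.

Approved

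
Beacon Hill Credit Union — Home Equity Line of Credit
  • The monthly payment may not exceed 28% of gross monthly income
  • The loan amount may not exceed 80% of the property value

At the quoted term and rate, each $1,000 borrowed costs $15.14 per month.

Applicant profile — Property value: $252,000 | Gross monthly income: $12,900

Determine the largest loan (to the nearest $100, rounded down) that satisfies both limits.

Payment cap: 28% × $12,900 = $3,612/month.
At $15.14 per $1,000, that supports 3,612/15.14 × 1,000 ≈ $238,573 → $238,500.
LTV cap: 80% × $252,000 = $201,600 → $201,600.
Binding constraint: loan-to-value.

$201,600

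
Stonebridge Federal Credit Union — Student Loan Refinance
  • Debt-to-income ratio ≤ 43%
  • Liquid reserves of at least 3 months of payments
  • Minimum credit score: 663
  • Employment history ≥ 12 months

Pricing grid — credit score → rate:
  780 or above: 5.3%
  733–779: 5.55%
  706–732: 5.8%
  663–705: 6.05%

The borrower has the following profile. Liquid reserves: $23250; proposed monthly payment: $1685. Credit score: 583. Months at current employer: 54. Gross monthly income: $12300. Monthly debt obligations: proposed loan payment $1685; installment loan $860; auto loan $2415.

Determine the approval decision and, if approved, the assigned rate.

Denied

Credit score 583 < 663 (below minimum)
Employment 54 ≥ 12 months
Total monthly debts = (1,685 + 860 + 2,415) = 4,960. DTI = 4,960/12,300 = 40.3% ≤ 43%
Reserves = 23,250/1,685 = 13.8 months ≥ 3
Not all requirements met → denied.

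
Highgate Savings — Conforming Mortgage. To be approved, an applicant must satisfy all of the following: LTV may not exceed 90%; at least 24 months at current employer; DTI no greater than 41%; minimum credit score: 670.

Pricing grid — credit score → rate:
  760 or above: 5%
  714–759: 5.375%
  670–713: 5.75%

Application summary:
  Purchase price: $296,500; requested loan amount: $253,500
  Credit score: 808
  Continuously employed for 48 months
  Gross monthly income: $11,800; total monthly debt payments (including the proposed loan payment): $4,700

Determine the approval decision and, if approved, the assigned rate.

Approved at 5%

Credit score 808 ≥ 670 (meets minimum)
LTV = 253,500/296,500 = 85.5% ≤ 90%
DTI = 4,700/11,800 = 39.8% ≤ 41%
Employment 48 ≥ 24 months
All requirements met. Score 808 falls in the 760 or above tier → 5%.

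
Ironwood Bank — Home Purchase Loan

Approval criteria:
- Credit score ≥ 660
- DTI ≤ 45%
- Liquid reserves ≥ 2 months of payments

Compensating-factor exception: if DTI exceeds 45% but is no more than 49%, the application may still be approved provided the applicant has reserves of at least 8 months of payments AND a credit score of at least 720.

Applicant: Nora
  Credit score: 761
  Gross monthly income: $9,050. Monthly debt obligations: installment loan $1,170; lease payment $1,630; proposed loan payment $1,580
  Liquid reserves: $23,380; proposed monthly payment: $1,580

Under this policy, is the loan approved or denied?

Approved

Credit score 761 ≥ 660 (meets base)
Total debts = (1,170 + 1,630 + 1,580) = 4,380. DTI: 4,380 ÷ 9,050 = 48.4%, over the 45% base limit.
Reserves: 23,380 ÷ 1,580 = 14.8 months (meets 2-month minimum)
48.4% falls in the override range (45%–49%), so the compensating-factor test applies.
Reserves 14.8 ≥ 8 months; credit score 761 ≥ 720.
Both override conditions satisfied; DTI exception granted.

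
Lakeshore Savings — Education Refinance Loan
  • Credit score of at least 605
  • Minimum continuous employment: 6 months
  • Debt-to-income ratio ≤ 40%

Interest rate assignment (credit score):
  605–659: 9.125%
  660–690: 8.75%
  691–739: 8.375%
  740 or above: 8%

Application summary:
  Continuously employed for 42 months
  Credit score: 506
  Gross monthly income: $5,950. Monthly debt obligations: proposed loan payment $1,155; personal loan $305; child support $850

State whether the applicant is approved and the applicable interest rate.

Credit score 506 < 605 (below minimum)
Employment 42 ≥ 6 months
Total monthly debts = (1,155 + 305 + 850) = 2,310. DTI = 2,310/5,950 = 38.8% ≤ 40%
Not all requirements met → denied.

Denied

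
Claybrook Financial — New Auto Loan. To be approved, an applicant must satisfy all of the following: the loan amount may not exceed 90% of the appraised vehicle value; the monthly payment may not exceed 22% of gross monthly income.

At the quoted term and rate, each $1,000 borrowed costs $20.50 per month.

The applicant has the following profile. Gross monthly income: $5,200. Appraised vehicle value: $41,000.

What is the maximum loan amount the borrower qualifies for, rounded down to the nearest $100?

Payment cap: 22% × $5,200 = $1,144/month.
At $20.50 per $1,000, that supports 1,144/20.50 × 1,000 ≈ $55,804 → $55,800.
LTV cap: 90% × $41,000 = $36,900 → $36,900.
Binding constraint: loan-to-value.

$36,900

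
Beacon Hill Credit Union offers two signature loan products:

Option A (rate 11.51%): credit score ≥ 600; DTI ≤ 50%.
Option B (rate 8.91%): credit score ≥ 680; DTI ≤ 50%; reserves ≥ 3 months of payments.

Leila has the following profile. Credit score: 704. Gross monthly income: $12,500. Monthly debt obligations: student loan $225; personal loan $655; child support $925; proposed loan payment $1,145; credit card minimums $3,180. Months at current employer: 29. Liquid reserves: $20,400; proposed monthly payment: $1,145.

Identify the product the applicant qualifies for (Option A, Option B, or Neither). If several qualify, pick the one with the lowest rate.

Total debts = (225 + 655 + 925 + 1,145 + 3,180) = 6,130; DTI = 6,130/12,500 = 49%.
Reserves = 20,400/1,145 = 17.8 months.
Option A: score 704 ≥ 600; DTI 49% ≤ 50% → qualifies.
Option B: score 704 ≥ 680; DTI 49% ≤ 50%; reserves 17.8 ≥ 3 mo → qualifies.
Qualifying: Option A, Option B. Lowest rate is 8.91% → Option B.

Option B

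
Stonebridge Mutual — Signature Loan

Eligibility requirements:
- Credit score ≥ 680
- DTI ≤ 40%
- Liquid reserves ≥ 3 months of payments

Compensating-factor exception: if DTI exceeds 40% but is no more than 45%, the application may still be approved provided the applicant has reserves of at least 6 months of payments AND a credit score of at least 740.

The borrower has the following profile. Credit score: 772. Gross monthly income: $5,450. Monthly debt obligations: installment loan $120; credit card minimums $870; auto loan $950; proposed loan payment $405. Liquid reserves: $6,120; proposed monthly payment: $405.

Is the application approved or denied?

Approved

Credit score 772 ≥ 680 (meets base)
Total debts = (120 + 870 + 950 + 405) = 2,345. DTI = 2,345/5,450 = 43% > 40% — standard DTI limit exceeded.
Reserves = 6,120/405 = 15.1 months ≥ 3
DTI 43% is within the 40%–45% exception band; checking compensating factors.
Override check — reserves: 15.1 mo (ok); score: 772 (ok).
Both override conditions satisfied; DTI exception granted.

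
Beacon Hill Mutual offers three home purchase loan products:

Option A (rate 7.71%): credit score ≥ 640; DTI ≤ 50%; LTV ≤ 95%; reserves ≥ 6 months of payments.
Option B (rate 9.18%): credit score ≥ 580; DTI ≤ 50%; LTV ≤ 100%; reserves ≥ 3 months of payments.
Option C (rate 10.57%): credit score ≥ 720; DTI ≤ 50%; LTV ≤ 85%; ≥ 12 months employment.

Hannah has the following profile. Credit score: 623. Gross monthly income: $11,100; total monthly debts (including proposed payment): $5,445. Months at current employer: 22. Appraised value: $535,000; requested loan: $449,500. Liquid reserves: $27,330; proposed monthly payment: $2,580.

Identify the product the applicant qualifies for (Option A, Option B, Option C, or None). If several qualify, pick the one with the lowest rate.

DTI = 5,445/11,100 = 49.1%.
LTV = 449,500/535,000 = 84%.
Reserves = 27,330/2,580 = 10.6 months.
Option A: score 623 < 640; DTI 49.1% ≤ 50%; LTV 84% ≤ 95%; reserves 10.6 ≥ 6 mo → does not qualify.
Option B: score 623 ≥ 580; DTI 49.1% ≤ 50%; LTV 84% ≤ 100%; reserves 10.6 ≥ 3 mo → qualifies.
Option C: score 623 < 720; DTI 49.1% ≤ 50%; LTV 84% ≤ 85%; employment 22 ≥ 12 mo → does not qualify.

Option B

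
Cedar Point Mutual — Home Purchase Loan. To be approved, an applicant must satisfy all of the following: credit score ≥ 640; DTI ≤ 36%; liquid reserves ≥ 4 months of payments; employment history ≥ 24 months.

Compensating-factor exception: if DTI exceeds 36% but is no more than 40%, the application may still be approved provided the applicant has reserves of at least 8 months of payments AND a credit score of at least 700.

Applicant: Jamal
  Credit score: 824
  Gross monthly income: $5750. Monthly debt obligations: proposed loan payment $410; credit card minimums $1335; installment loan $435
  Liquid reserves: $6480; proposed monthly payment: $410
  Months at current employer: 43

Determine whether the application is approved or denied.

Credit score 824 ≥ 640 (meets base)
Total debts = (410 + 1,335 + 435) = 2,180. DTI = 2,180/5,750 = 37.9% > 36% — standard DTI limit exceeded.
Reserves: 6,480 ÷ 410 = 15.8 months (meets 4-month minimum)
Employment 43 ≥ 24 months
37.9% falls in the override range (36%–40%), so the compensating-factor test applies.
Override check — reserves: 15.8 mo (ok); score: 824 (ok).
Both override conditions satisfied; DTI exception granted.

Approved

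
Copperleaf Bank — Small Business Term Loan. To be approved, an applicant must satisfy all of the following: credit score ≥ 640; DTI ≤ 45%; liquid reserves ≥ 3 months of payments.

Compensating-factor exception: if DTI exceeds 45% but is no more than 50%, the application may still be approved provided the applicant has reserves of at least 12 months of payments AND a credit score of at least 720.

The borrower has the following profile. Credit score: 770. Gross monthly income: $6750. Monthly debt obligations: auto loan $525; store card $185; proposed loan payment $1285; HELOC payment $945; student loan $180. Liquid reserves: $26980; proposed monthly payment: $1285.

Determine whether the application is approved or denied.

Credit score 770 ≥ 640 (meets base)
Total debts = (525 + 185 + 1,285 + 945 + 180) = 3,120. DTI: 3,120 ÷ 6,750 = 46.2%, over the 45% base limit.
Reserves = 26,980/1,285 = 21.0 months ≥ 3
46.2% falls in the override range (45%–50%), so the compensating-factor test applies.
Reserves 21.0 ≥ 12 months; credit score 770 ≥ 720.
Both compensating conditions met → exception applies.

Approved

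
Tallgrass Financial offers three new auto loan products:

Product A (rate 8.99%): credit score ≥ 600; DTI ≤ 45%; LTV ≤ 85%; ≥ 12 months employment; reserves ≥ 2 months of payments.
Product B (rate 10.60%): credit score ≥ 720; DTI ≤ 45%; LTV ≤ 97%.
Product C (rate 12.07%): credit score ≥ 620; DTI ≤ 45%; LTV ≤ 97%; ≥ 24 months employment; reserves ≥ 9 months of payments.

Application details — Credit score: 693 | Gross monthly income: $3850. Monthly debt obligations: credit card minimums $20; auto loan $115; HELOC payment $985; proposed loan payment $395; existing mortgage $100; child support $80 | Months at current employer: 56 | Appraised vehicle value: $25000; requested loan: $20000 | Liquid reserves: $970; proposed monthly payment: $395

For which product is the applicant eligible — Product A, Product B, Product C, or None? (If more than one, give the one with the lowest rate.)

Product A

Total debts = (20 + 115 + 985 + 395 + 100 + 80) = 1,695; DTI = 1,695/3,850 = 44%.
LTV = 20,000/25,000 = 80%.
Reserves = 970/395 = 2.5 months.
Product A: score 693 ≥ 600; DTI 44% ≤ 45%; LTV 80% ≤ 85%; employment 56 ≥ 12 mo; reserves 2.5 ≥ 2 mo → qualifies.
Product B: score 693 < 720; DTI 44% ≤ 45%; LTV 80% ≤ 97% → does not qualify.
Product C: score 693 ≥ 620; DTI 44% ≤ 45%; LTV 80% ≤ 97%; employment 56 ≥ 24 mo; reserves 2.5 < 9 mo → does not qualify.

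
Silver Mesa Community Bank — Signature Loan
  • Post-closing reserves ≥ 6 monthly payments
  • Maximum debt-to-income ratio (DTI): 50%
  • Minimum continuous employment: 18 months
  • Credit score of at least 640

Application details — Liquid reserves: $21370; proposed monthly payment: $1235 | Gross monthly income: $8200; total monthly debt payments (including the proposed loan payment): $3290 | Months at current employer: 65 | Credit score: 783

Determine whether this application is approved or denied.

Reserves: 21,370 ÷ 1,235 = 17.3 months (meets 6-month minimum)
DTI: 3,290 ÷ 8,200 = 40.1%, within the 50% cap
Employment 65 ≥ 18 months
Credit score 783 ≥ 640 (meets)
All criteria satisfied.

Approved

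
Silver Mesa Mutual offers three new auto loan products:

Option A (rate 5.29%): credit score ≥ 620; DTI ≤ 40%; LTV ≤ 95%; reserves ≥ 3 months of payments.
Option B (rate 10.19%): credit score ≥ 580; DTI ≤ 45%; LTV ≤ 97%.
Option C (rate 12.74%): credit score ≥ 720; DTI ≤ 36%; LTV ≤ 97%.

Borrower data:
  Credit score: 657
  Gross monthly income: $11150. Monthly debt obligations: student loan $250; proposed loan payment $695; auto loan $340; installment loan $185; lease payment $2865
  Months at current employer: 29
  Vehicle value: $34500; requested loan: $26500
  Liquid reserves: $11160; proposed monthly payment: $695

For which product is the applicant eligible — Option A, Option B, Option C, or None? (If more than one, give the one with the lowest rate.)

Total debts = (250 + 695 + 340 + 185 + 2,865) = 4,335; DTI = 4,335/11,150 = 38.9%.
LTV = 26,500/34,500 = 76.8%.
Reserves = 11,160/695 = 16.1 months.
Option A: score 657 ≥ 620; DTI 38.9% ≤ 40%; LTV 76.8% ≤ 95%; reserves 16.1 ≥ 3 mo → qualifies.
Option B: score 657 ≥ 580; DTI 38.9% ≤ 45%; LTV 76.8% ≤ 97% → qualifies.
Option C: score 657 < 720; DTI 38.9% > 36%; LTV 76.8% ≤ 97% → does not qualify.
Qualifying: Option A, Option B. Lowest rate is 5.29% → Option A.

Option A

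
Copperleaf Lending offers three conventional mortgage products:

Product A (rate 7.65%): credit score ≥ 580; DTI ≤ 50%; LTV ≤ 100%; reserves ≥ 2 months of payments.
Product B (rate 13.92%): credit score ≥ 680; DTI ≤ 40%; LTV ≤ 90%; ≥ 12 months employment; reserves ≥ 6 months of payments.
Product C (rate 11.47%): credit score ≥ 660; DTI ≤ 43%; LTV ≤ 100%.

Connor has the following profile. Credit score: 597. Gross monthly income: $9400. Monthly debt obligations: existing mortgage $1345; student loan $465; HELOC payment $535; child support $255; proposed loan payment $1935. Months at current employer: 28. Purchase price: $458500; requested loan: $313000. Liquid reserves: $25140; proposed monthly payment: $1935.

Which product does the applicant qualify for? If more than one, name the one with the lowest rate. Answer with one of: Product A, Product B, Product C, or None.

Product A

Total debts = (1,345 + 465 + 535 + 255 + 1,935) = 4,535; DTI = 4,535/9,400 = 48.2%.
LTV = 313,000/458,500 = 68.3%.
Reserves = 25,140/1,935 = 13.0 months.
Product A: score 597 ≥ 580; DTI 48.2% ≤ 50%; LTV 68.3% ≤ 100%; reserves 13.0 ≥ 2 mo → qualifies.
Product B: score 597 < 680; DTI 48.2% > 40%; LTV 68.3% ≤ 90%; employment 28 ≥ 12 mo; reserves 13.0 ≥ 6 mo → does not qualify.
Product C: score 597 < 660; DTI 48.2% > 43%; LTV 68.3% ≤ 100% → does not qualify.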